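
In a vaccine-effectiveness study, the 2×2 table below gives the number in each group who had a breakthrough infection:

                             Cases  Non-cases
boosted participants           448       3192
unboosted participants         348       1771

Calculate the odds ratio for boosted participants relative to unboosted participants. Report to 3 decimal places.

OR = (448 × 1771) / (3192 × 348) = 793408/1110816 ≈ 0.714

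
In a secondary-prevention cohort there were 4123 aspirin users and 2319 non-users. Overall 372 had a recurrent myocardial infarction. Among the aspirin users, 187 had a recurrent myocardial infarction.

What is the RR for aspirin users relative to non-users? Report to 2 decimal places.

0.57

aspirin users without the outcome: 4123 − 187 = 3936
non-users with the outcome: 372 − 187 = 185
non-users without the outcome: 2319 − 185 = 2134
risk, aspirin users = 187/4123 = 0.04536
risk, non-users = 185/2319 = 0.07978
RR = 0.04536 / 0.07978 = 0.57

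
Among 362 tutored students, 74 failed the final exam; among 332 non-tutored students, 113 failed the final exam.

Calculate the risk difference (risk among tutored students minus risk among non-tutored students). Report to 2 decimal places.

-0.14

risk, tutored students = 74/362 = 0.2044
risk, non-tutored students = 113/332 = 0.3404
risk difference = 0.2044 − 0.3404 = -0.14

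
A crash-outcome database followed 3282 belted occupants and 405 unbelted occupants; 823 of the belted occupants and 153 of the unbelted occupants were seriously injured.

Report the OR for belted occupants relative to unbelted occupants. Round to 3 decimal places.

odds, belted occupants = 823/2459 = 0.3347
odds, unbelted occupants = 153/252 = 0.6071
OR = 0.3347 / 0.6071 = 0.551

0.551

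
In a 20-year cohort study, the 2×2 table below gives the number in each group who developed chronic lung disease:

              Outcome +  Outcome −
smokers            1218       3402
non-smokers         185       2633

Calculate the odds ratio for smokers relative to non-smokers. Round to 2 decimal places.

OR = (1218 × 2633) / (3402 × 185) = 3206994/629370 ≈ 5.10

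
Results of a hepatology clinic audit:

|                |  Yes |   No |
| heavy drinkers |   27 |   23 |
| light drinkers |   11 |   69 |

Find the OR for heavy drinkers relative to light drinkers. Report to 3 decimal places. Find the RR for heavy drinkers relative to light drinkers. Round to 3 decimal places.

odds, heavy drinkers = 27/23 = 1.1739
odds, light drinkers = 11/69 = 0.1594
OR = 1.1739 / 0.1594 = 7.364
risk, heavy drinkers = 27/50 = 0.5400
risk, light drinkers = 11/80 = 0.1375
RR = 0.5400 / 0.1375 = 3.927

OR = 7.364; RR = 3.927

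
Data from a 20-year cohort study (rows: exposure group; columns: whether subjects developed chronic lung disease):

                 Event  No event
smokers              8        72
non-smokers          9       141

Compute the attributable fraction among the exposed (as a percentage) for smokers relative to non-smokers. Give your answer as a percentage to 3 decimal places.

risk, smokers = 8/80 = 0.1000
risk, non-smokers = 9/150 = 0.0600
AR% = (0.1000 − 0.0600) / 0.1000 = 0.4000 → 40.000%

40.000%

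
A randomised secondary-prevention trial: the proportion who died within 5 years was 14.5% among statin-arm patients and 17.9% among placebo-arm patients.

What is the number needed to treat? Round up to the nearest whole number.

absolute risk difference = 0.034000
1 / 0.034000 = 29.412 → round up → 30

NNT = 30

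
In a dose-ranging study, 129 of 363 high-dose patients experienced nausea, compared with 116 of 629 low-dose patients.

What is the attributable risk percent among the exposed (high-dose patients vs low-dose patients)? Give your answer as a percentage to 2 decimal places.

risk, high-dose patients = 129/363 = 0.3554
risk, low-dose patients = 116/629 = 0.1844
AR% = (0.3554 − 0.1844) / 0.3554 = 0.4811 → 48.11%

AR%: 48.11%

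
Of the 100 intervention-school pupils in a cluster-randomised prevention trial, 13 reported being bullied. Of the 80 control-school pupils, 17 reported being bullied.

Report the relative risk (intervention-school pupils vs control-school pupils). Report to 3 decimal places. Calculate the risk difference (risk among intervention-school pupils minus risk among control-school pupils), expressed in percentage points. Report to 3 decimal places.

risk, intervention-school pupils = 13/100 = 0.1300
risk, control-school pupils = 17/80 = 0.2125
RR = 0.1300 / 0.2125 = 0.612
risk difference = 0.1300 − 0.2125 = -0.0825 → -8.250 percentage points

RR = 0.612; RD = -8.250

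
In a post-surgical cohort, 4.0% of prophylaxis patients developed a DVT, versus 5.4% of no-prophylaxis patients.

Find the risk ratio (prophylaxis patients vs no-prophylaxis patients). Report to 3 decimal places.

RR = 0.04000 / 0.05400 = 0.741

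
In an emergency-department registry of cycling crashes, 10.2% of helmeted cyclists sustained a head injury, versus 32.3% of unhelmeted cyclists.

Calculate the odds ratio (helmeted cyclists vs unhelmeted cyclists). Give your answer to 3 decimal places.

odds, helmeted cyclists = 0.1020/0.8980 = 0.1136
odds, unhelmeted cyclists = 0.3230/0.6770 = 0.4771
OR = 0.1136 / 0.4771 = 0.238

OR: 0.238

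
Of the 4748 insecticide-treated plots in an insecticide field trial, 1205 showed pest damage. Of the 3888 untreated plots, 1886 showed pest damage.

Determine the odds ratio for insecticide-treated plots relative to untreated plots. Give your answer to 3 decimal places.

OR ≈ 0.361

odds, insecticide-treated plots = 1205/3543 = 0.3401
odds, untreated plots = 1886/2002 = 0.9421
OR = 0.3401 / 0.9421 = 0.361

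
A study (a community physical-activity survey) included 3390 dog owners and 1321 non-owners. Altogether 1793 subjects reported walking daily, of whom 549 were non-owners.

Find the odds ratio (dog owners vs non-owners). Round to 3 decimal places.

OR = 0.815

dog owners with the outcome: 1793 − 549 = 1244
dog owners without the outcome: 3390 − 1244 = 2146
non-owners without the outcome: 1321 − 549 = 772
odds, dog owners = 1244/2146 = 0.5797
odds, non-owners = 549/772 = 0.7111
OR = 0.5797 / 0.7111 = 0.815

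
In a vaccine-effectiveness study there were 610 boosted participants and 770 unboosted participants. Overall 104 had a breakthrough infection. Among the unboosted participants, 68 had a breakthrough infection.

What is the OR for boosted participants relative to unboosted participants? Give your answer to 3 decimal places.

boosted participants with the outcome: 104 − 68 = 36
boosted participants without the outcome: 610 − 36 = 574
unboosted participants without the outcome: 770 − 68 = 702
odds, boosted participants = 36/574 = 0.0627
odds, unboosted participants = 68/702 = 0.0969
OR = 0.0627 / 0.0969 = 0.647

OR ≈ 0.647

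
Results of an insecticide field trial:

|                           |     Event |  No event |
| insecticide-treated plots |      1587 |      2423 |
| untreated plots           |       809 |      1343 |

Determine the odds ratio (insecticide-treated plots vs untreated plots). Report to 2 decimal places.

OR = (1587 × 1343) / (2423 × 809) = 2131341/1960207 ≈ 1.09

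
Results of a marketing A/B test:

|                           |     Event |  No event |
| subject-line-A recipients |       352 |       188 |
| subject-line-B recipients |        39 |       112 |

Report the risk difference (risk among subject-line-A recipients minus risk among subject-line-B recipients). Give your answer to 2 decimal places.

RD ≈ 0.39

risk, subject-line-A recipients = 352/540 = 0.6519
risk, subject-line-B recipients = 39/151 = 0.2583
risk difference = 0.6519 − 0.2583 = 0.39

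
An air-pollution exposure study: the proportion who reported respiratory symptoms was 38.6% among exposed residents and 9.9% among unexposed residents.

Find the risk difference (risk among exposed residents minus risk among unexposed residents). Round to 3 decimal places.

risk difference = 0.3860 − 0.0990 = 0.287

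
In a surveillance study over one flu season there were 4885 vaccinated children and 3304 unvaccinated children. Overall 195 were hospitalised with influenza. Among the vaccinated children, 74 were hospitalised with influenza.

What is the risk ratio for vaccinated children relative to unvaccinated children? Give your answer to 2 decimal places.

vaccinated children without the outcome: 4885 − 74 = 4811
unvaccinated children with the outcome: 195 − 74 = 121
unvaccinated children without the outcome: 3304 − 121 = 3183
risk, vaccinated children = 74/4885 = 0.01515
risk, unvaccinated children = 121/3304 = 0.03662
RR = 0.01515 / 0.03662 = 0.41

0.41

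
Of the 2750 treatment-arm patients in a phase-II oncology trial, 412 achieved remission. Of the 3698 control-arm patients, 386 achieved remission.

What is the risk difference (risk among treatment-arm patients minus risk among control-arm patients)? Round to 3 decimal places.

risk, treatment-arm patients = 412/2750 = 0.1498
risk, control-arm patients = 386/3698 = 0.1044
risk difference = 0.1498 − 0.1044 = 0.045

RD = 0.045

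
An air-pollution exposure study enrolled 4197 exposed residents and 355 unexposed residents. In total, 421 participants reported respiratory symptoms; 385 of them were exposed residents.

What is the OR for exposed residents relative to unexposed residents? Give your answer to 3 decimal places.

OR: 0.895

exposed residents without the outcome: 4197 − 385 = 3812
unexposed residents with the outcome: 421 − 385 = 36
unexposed residents without the outcome: 355 − 36 = 319
OR = (385 × 319) / (3812 × 36) = 122815/137232 ≈ 0.895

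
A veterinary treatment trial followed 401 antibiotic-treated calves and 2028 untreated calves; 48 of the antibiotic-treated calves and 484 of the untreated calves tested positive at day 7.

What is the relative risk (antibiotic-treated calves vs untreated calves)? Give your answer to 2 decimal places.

risk, antibiotic-treated calves = 48/401 = 0.1197
risk, untreated calves = 484/2028 = 0.2387
RR = 0.1197 / 0.2387 = 0.50

0.50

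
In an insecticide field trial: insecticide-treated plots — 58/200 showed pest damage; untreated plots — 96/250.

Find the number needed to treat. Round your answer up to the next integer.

risk, insecticide-treated plots = 58/200 = 0.290000
risk, untreated plots = 96/250 = 0.384000
absolute risk difference = 0.094000
1 / 0.094000 = 10.638 → round up → 11

11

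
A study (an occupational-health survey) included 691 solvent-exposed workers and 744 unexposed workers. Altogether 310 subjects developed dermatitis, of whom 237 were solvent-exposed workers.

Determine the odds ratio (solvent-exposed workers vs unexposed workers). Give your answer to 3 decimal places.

OR = 4.798

solvent-exposed workers without the outcome: 691 − 237 = 454
unexposed workers with the outcome: 310 − 237 = 73
unexposed workers without the outcome: 744 − 73 = 671
OR = (237 × 671) / (454 × 73) = 159027/33142 ≈ 4.798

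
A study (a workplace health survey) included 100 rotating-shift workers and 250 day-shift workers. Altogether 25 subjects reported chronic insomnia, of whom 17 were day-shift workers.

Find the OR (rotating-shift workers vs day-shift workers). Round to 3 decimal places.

rotating-shift workers with the outcome: 25 − 17 = 8
rotating-shift workers without the outcome: 100 − 8 = 92
day-shift workers without the outcome: 250 − 17 = 233
OR = (8 × 233) / (92 × 17) = 1864/1564 ≈ 1.192

1.192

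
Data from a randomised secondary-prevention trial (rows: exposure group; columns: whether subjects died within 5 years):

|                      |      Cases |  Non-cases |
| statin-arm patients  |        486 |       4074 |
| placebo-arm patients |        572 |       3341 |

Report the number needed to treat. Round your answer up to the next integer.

risk, statin-arm patients = 486/4560 = 0.106579
risk, placebo-arm patients = 572/3913 = 0.146179
absolute risk difference = 0.039600
1 / 0.039600 = 25.253 → round up → 26

26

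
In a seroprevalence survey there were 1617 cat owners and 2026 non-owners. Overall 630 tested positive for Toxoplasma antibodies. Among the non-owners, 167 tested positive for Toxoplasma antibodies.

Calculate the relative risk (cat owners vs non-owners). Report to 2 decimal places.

cat owners with the outcome: 630 − 167 = 463
cat owners without the outcome: 1617 − 463 = 1154
non-owners without the outcome: 2026 − 167 = 1859
risk, cat owners = 463/1617 = 0.2863
risk, non-owners = 167/2026 = 0.0824
RR = 0.2863 / 0.0824 = 3.47

RR = 3.47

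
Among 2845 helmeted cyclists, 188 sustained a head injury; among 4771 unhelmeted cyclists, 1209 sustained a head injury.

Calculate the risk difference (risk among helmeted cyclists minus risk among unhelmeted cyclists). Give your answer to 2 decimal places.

risk, helmeted cyclists = 188/2845 = 0.0661
risk, unhelmeted cyclists = 1209/4771 = 0.2534
risk difference = 0.0661 − 0.2534 = -0.19

-0.19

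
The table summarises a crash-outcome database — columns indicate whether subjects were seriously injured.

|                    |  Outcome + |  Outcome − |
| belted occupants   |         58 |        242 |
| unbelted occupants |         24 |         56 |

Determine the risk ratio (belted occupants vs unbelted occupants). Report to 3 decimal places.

risk, belted occupants = 58/300 = 0.1933
risk, unbelted occupants = 24/80 = 0.3000
RR = 0.1933 / 0.3000 = 0.644

0.644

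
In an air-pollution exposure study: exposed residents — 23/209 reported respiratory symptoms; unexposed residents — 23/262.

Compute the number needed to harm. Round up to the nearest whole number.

risk, exposed residents = 23/209 = 0.110048
risk, unexposed residents = 23/262 = 0.087786
absolute risk difference = 0.022262
1 / 0.022262 = 44.920 → round up → 45

NNH: 45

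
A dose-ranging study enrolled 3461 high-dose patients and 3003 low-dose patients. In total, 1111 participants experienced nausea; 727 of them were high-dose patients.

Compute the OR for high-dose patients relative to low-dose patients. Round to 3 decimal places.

OR: 1.814

high-dose patients without the outcome: 3461 − 727 = 2734
low-dose patients with the outcome: 1111 − 727 = 384
low-dose patients without the outcome: 3003 − 384 = 2619
OR = (727 × 2619) / (2734 × 384) = 1904013/1049856 ≈ 1.814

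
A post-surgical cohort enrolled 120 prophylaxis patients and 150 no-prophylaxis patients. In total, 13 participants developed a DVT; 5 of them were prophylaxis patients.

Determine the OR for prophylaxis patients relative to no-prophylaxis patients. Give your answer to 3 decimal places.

OR = 0.772

prophylaxis patients without the outcome: 120 − 5 = 115
no-prophylaxis patients with the outcome: 13 − 5 = 8
no-prophylaxis patients without the outcome: 150 − 8 = 142
odds, prophylaxis patients = 5/115 = 0.04348
odds, no-prophylaxis patients = 8/142 = 0.05634
OR = 0.04348 / 0.05634 = 0.772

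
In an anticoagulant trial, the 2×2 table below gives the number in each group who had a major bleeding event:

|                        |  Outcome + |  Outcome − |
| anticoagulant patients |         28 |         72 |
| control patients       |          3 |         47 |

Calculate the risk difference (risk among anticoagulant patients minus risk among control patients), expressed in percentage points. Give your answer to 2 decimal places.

22.00

risk, anticoagulant patients = 28/100 = 0.2800
risk, control patients = 3/50 = 0.0600
risk difference = 0.2800 − 0.0600 = 0.2200 → 22.00 percentage points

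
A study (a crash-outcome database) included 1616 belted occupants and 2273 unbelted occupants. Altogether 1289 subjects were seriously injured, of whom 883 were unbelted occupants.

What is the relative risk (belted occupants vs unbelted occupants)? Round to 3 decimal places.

0.647

belted occupants with the outcome: 1289 − 883 = 406
belted occupants without the outcome: 1616 − 406 = 1210
unbelted occupants without the outcome: 2273 − 883 = 1390
risk, belted occupants = 406/1616 = 0.2512
risk, unbelted occupants = 883/2273 = 0.3885
RR = 0.2512 / 0.3885 = 0.647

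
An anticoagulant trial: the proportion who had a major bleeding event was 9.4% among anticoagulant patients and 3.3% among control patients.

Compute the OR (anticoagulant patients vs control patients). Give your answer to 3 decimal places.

odds, anticoagulant patients = 0.09400/0.90600 = 0.10375
odds, control patients = 0.03300/0.96700 = 0.03413
OR = 0.10375 / 0.03413 = 3.040

3.040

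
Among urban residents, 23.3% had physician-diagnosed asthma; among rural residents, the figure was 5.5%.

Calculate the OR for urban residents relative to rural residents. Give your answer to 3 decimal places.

odds, urban residents = 0.2330/0.7670 = 0.3038
odds, rural residents = 0.0550/0.9450 = 0.0582
OR = 0.3038 / 0.0582 = 5.220

5.220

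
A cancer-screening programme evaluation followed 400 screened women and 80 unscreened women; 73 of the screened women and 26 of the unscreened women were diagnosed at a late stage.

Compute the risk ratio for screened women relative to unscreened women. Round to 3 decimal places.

RR: 0.562

risk, screened women = 73/400 = 0.1825
risk, unscreened women = 26/80 = 0.3250
RR = 0.1825 / 0.3250 = 0.562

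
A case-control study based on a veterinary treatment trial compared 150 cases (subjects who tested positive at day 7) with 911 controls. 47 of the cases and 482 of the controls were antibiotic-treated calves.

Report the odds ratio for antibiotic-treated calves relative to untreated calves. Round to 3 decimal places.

OR = (47 × 429) / (482 × 103) = 20163/49646 ≈ 0.406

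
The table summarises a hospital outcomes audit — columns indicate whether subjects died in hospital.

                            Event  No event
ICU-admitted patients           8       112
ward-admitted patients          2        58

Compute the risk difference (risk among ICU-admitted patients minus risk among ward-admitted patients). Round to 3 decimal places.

risk, ICU-admitted patients = 8/120 = 0.06667
risk, ward-admitted patients = 2/60 = 0.03333
risk difference = 0.06667 − 0.03333 = 0.033

0.033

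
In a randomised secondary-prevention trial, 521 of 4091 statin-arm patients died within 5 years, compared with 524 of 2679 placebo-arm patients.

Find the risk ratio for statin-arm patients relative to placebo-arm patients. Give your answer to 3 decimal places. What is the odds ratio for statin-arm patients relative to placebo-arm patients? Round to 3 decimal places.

risk, statin-arm patients = 521/4091 = 0.1274
risk, placebo-arm patients = 524/2679 = 0.1956
RR = 0.1274 / 0.1956 = 0.651
OR = (521 × 2155) / (3570 × 524) = 1122755/1870680 ≈ 0.600

RR = 0.651; OR = 0.600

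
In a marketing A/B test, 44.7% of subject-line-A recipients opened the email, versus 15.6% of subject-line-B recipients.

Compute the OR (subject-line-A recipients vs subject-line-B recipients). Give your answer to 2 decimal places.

4.37

odds, subject-line-A recipients = 0.4470/0.5530 = 0.8083
odds, subject-line-B recipients = 0.1560/0.8440 = 0.1848
OR = 0.8083 / 0.1848 = 4.37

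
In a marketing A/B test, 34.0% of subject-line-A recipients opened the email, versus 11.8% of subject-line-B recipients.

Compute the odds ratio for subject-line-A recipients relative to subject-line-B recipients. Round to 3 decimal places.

3.851

odds, subject-line-A recipients = 0.3400/0.6600 = 0.5152
odds, subject-line-B recipients = 0.1180/0.8820 = 0.1338
OR = 0.5152 / 0.1338 = 3.851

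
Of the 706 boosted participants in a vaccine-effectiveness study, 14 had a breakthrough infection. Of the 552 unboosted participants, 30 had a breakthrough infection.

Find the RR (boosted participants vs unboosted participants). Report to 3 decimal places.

0.365

risk, boosted participants = 14/706 = 0.01983
risk, unboosted participants = 30/552 = 0.05435
RR = 0.01983 / 0.05435 = 0.365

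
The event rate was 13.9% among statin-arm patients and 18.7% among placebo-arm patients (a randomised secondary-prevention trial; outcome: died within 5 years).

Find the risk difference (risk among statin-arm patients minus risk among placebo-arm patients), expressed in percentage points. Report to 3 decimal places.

risk difference = 0.1390 − 0.1870 = -0.0480 → -4.800 percentage points

-4.800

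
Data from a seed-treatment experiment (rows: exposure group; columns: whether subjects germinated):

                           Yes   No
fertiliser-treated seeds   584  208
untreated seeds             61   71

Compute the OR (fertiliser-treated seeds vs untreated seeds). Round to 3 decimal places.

OR ≈ 3.268

odds, fertiliser-treated seeds = 584/208 = 2.8077
odds, untreated seeds = 61/71 = 0.8592
OR = 2.8077 / 0.8592 = 3.268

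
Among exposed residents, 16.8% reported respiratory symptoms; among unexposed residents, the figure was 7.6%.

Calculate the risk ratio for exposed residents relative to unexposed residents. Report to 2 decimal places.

RR = 0.1680 / 0.0760 = 2.21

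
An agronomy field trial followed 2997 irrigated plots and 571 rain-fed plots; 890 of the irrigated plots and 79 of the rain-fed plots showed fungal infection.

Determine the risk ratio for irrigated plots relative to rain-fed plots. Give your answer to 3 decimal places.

risk, irrigated plots = 890/2997 = 0.2970
risk, rain-fed plots = 79/571 = 0.1384
RR = 0.2970 / 0.1384 = 2.146

RR: 2.146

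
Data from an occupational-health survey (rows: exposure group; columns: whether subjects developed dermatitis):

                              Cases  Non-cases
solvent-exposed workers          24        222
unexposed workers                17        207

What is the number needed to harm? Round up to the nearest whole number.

47

risk, solvent-exposed workers = 24/246 = 0.097561
risk, unexposed workers = 17/224 = 0.075893
absolute risk difference = 0.021668
1 / 0.021668 = 46.151 → round up → 47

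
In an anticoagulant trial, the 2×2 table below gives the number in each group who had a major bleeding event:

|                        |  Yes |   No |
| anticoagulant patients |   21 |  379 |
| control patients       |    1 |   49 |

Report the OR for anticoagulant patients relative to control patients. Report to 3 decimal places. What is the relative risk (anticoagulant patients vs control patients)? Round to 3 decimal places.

OR = 2.715; RR = 2.625

odds, anticoagulant patients = 21/379 = 0.05541
odds, control patients = 1/49 = 0.02041
OR = 0.05541 / 0.02041 = 2.715
risk, anticoagulant patients = 21/400 = 0.05250
risk, control patients = 1/50 = 0.02000
RR = 0.05250 / 0.02000 = 2.625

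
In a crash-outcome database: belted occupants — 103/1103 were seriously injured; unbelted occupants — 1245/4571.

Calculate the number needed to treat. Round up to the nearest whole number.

risk, belted occupants = 103/1103 = 0.093382
risk, unbelted occupants = 1245/4571 = 0.272369
absolute risk difference = 0.178988
1 / 0.178988 = 5.587 → round up → 6

6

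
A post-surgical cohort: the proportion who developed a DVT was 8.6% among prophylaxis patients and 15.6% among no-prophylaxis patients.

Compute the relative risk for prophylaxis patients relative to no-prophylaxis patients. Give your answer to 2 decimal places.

RR = 0.0860 / 0.1560 = 0.55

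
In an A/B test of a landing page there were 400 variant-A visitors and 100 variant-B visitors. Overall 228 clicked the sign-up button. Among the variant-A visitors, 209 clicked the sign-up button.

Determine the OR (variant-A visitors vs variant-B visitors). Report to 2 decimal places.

variant-A visitors without the outcome: 400 − 209 = 191
variant-B visitors with the outcome: 228 − 209 = 19
variant-B visitors without the outcome: 100 − 19 = 81
OR = (209 × 81) / (191 × 19) = 16929/3629 ≈ 4.66

OR ≈ 4.66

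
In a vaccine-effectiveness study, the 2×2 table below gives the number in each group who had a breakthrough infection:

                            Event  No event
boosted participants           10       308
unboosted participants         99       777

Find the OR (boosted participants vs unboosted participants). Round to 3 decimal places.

OR = (10 × 777) / (308 × 99) = 7770/30492 ≈ 0.255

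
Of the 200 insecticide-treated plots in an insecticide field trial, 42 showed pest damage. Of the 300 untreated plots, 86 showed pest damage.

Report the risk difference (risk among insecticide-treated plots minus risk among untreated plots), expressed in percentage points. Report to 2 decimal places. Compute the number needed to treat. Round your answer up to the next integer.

risk, insecticide-treated plots = 42/200 = 0.2100
risk, untreated plots = 86/300 = 0.2867
risk difference = 0.2100 − 0.2867 = -0.0767 → -7.67 percentage points
absolute risk difference = 0.076667
1 / 0.076667 = 13.043 → round up → 14

RD = -7.67; NNT = 14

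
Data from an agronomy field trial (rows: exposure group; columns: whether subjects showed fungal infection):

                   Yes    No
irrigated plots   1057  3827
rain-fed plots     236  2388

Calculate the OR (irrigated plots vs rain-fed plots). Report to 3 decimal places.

OR = (1057 × 2388) / (3827 × 236) = 2524116/903172 ≈ 2.795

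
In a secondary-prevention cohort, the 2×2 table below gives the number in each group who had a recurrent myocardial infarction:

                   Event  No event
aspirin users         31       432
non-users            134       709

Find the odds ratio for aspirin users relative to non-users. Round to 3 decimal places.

OR ≈ 0.380

odds, aspirin users = 31/432 = 0.0718
odds, non-users = 134/709 = 0.1890
OR = 0.0718 / 0.1890 = 0.380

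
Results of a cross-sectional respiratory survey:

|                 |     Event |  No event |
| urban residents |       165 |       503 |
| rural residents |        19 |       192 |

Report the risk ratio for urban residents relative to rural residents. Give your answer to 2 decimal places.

risk, urban residents = 165/668 = 0.2470
risk, rural residents = 19/211 = 0.0900
RR = 0.2470 / 0.0900 = 2.74

RR: 2.74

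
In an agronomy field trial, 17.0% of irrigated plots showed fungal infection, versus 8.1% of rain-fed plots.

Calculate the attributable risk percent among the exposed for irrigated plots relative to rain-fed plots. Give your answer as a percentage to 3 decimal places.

AR% = (0.1700 − 0.0810) / 0.1700 = 0.5235 → 52.353%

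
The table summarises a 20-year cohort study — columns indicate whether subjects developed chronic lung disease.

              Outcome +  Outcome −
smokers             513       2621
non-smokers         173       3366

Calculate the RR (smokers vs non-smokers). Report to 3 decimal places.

risk, smokers = 513/3134 = 0.16369
risk, non-smokers = 173/3539 = 0.04888
RR = 0.16369 / 0.04888 = 3.349

3.349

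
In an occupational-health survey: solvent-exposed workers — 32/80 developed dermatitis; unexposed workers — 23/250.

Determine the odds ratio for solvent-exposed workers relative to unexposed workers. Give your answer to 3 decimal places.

OR = (32 × 227) / (48 × 23) = 7264/1104 ≈ 6.580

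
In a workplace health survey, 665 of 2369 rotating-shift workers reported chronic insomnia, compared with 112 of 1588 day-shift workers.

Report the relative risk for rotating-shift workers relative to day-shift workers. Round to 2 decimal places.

risk, rotating-shift workers = 665/2369 = 0.2807
risk, day-shift workers = 112/1588 = 0.0705
RR = 0.2807 / 0.0705 = 3.98

RR ≈ 3.98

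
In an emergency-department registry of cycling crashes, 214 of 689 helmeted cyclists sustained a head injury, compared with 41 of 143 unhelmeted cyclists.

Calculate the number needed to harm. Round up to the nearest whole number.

risk, helmeted cyclists = 214/689 = 0.310595
risk, unhelmeted cyclists = 41/143 = 0.286713
absolute risk difference = 0.023882
1 / 0.023882 = 41.873 → round up → 42

42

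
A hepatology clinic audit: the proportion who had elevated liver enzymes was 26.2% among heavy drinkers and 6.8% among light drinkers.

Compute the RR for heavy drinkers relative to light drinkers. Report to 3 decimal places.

RR = 0.2620 / 0.0680 = 3.853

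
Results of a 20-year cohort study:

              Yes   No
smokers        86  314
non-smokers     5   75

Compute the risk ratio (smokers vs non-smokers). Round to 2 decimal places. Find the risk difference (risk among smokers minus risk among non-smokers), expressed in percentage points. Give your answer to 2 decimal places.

RR = 3.44; RD = 15.25

risk, smokers = 86/400 = 0.2150
risk, non-smokers = 5/80 = 0.0625
RR = 0.2150 / 0.0625 = 3.44
risk difference = 0.2150 − 0.0625 = 0.1525 → 15.25 percentage points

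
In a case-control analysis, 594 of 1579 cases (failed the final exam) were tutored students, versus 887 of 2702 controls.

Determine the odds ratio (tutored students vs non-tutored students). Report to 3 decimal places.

odds, tutored students = 594/887 = 0.6697
odds, non-tutored students = 985/1815 = 0.5427
OR = 0.6697 / 0.5427 = 1.234

OR = 1.234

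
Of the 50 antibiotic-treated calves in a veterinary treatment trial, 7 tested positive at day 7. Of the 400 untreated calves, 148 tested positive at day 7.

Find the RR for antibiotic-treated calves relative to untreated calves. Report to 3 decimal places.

RR: 0.378

risk, antibiotic-treated calves = 7/50 = 0.1400
risk, untreated calves = 148/400 = 0.3700
RR = 0.1400 / 0.3700 = 0.378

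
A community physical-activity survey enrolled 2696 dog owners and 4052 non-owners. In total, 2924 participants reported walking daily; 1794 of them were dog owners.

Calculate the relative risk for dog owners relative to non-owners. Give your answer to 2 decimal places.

RR ≈ 2.39

dog owners without the outcome: 2696 − 1794 = 902
non-owners with the outcome: 2924 − 1794 = 1130
non-owners without the outcome: 4052 − 1130 = 2922
risk, dog owners = 1794/2696 = 0.6654
risk, non-owners = 1130/4052 = 0.2789
RR = 0.6654 / 0.2789 = 2.39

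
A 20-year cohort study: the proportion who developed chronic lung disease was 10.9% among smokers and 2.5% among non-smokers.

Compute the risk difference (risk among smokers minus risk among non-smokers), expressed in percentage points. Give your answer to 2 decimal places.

RD = 8.40

risk difference = 0.10900 − 0.02500 = 0.08400 → 8.40 percentage points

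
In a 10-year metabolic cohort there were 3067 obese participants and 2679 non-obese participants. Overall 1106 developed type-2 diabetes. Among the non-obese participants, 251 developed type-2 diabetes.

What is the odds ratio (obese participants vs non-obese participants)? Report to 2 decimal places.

OR: 3.74

obese participants with the outcome: 1106 − 251 = 855
obese participants without the outcome: 3067 − 855 = 2212
non-obese participants without the outcome: 2679 − 251 = 2428
odds, obese participants = 855/2212 = 0.3865
odds, non-obese participants = 251/2428 = 0.1034
OR = 0.3865 / 0.1034 = 3.74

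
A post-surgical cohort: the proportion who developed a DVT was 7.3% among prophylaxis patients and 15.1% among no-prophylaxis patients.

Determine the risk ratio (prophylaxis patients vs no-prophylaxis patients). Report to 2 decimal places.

RR = 0.0730 / 0.1510 = 0.48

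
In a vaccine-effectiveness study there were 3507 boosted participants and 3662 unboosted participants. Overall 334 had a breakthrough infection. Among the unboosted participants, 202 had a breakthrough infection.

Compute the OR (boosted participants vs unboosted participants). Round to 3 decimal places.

boosted participants with the outcome: 334 − 202 = 132
boosted participants without the outcome: 3507 − 132 = 3375
unboosted participants without the outcome: 3662 − 202 = 3460
OR = (132 × 3460) / (3375 × 202) = 456720/681750 ≈ 0.670

0.670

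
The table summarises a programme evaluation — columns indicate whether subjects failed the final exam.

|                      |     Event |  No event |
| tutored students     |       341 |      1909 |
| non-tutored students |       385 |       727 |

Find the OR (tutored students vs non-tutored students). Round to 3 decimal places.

OR = (341 × 727) / (1909 × 385) = 247907/734965 ≈ 0.337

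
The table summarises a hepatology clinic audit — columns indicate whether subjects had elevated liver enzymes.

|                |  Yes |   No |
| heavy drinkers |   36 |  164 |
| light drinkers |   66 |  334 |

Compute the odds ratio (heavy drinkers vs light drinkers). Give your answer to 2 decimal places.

OR = (36 × 334) / (164 × 66) = 12024/10824 ≈ 1.11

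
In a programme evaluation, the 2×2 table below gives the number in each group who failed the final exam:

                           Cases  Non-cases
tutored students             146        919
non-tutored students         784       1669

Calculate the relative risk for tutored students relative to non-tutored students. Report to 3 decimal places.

RR = 0.429

risk, tutored students = 146/1065 = 0.1371
risk, non-tutored students = 784/2453 = 0.3196
RR = 0.1371 / 0.3196 = 0.429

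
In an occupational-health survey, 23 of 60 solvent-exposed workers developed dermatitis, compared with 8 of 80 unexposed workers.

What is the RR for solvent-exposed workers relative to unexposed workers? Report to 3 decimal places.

risk, solvent-exposed workers = 23/60 = 0.3833
risk, unexposed workers = 8/80 = 0.1000
RR = 0.3833 / 0.1000 = 3.833

RR = 3.833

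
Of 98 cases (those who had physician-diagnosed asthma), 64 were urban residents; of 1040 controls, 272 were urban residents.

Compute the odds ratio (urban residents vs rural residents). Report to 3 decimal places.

odds, urban residents = 64/272 = 0.23529
odds, rural residents = 34/768 = 0.04427
OR = 0.23529 / 0.04427 = 5.315

5.315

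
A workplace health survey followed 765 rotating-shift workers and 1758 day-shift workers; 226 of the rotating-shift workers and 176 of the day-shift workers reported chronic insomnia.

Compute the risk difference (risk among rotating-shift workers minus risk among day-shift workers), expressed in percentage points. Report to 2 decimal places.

risk, rotating-shift workers = 226/765 = 0.2954
risk, day-shift workers = 176/1758 = 0.1001
risk difference = 0.2954 − 0.1001 = 0.1953 → 19.53 percentage points

19.53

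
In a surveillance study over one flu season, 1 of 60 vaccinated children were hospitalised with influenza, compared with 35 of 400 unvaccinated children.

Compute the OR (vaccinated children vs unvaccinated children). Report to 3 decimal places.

odds, vaccinated children = 1/59 = 0.01695
odds, unvaccinated children = 35/365 = 0.09589
OR = 0.01695 / 0.09589 = 0.177

OR ≈ 0.177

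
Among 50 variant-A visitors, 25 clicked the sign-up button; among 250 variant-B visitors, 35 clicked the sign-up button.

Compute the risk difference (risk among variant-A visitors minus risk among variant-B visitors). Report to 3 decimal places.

risk, variant-A visitors = 25/50 = 0.5000
risk, variant-B visitors = 35/250 = 0.1400
risk difference = 0.5000 − 0.1400 = 0.360

0.360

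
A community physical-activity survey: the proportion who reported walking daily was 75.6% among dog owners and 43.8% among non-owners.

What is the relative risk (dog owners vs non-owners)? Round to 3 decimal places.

RR = 0.7560 / 0.4380 = 1.726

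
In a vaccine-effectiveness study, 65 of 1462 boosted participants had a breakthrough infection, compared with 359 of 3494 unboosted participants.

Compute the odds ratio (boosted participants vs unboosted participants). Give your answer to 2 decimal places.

odds, boosted participants = 65/1397 = 0.04653
odds, unboosted participants = 359/3135 = 0.11451
OR = 0.04653 / 0.11451 = 0.41

OR ≈ 0.41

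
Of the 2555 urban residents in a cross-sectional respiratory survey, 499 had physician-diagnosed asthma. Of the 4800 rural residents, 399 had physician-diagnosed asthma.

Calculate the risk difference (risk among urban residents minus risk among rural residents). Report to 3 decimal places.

risk, urban residents = 499/2555 = 0.1953
risk, rural residents = 399/4800 = 0.0831
risk difference = 0.1953 − 0.0831 = 0.112

RD: 0.112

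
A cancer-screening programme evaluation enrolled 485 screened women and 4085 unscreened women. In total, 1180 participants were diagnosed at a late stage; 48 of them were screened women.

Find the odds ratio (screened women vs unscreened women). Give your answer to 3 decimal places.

screened women without the outcome: 485 − 48 = 437
unscreened women with the outcome: 1180 − 48 = 1132
unscreened women without the outcome: 4085 − 1132 = 2953
OR = (48 × 2953) / (437 × 1132) = 141744/494684 ≈ 0.287

OR ≈ 0.287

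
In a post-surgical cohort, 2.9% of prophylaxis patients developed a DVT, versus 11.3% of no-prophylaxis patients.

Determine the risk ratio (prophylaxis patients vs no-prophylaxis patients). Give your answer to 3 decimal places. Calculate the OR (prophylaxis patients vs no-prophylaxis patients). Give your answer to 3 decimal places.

RR = 0.02900 / 0.11300 = 0.257
odds, prophylaxis patients = 0.02900/0.97100 = 0.02987
odds, no-prophylaxis patients = 0.11300/0.88700 = 0.12740
OR = 0.02987 / 0.12740 = 0.234

RR = 0.257; OR = 0.234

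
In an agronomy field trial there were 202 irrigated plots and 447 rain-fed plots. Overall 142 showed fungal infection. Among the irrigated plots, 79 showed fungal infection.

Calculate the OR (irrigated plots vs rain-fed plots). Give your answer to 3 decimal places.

irrigated plots without the outcome: 202 − 79 = 123
rain-fed plots with the outcome: 142 − 79 = 63
rain-fed plots without the outcome: 447 − 63 = 384
OR = (79 × 384) / (123 × 63) = 30336/7749 ≈ 3.915

3.915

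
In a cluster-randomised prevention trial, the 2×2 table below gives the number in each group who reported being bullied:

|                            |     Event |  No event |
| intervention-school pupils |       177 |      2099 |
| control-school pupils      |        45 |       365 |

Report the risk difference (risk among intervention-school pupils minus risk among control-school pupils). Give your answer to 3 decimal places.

RD: -0.032

risk, intervention-school pupils = 177/2276 = 0.0778
risk, control-school pupils = 45/410 = 0.1098
risk difference = 0.0778 − 0.1098 = -0.032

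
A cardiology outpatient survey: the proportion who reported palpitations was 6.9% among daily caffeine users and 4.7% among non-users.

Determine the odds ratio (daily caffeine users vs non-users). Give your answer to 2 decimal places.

1.50

odds, daily caffeine users = 0.06900/0.93100 = 0.07411
odds, non-users = 0.04700/0.95300 = 0.04932
OR = 0.07411 / 0.04932 = 1.50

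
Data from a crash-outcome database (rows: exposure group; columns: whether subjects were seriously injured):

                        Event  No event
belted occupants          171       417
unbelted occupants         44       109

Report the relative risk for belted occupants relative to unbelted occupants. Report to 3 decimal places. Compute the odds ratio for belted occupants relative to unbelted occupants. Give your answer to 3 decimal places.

RR = 1.011; OR = 1.016

risk, belted occupants = 171/588 = 0.2908
risk, unbelted occupants = 44/153 = 0.2876
RR = 0.2908 / 0.2876 = 1.011
OR = (171 × 109) / (417 × 44) = 18639/18348 ≈ 1.016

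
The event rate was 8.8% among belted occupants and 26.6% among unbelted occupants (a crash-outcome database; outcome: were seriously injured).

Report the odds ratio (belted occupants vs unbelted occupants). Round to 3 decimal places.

0.266

odds, belted occupants = 0.0880/0.9120 = 0.0965
odds, unbelted occupants = 0.2660/0.7340 = 0.3624
OR = 0.0965 / 0.3624 = 0.266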